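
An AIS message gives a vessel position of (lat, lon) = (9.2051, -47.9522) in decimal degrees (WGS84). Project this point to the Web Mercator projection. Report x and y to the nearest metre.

Web Mercator is spherical with R = a = 6378137 m.
x = R·λ = 6378137 × -0.836923774 = -5338014.486 m.
y = R·ln tan(π/4 + φ/2) = 6378137 × 0.161354937 = 1029143.894 m.

x -5338014 m, y 1029144 m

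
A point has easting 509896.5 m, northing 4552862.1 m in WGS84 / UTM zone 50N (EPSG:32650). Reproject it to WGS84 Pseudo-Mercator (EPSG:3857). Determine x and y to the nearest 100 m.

Unproject from UTM 50N (λ₀ = 117°) → φ = 41.12699982°, λ = 117.11789983°.
Web Mercator (R = 6378137 m): x = 13037504.972 m, y = 5031092.194 m.

x 13037500 m, y 5031100 m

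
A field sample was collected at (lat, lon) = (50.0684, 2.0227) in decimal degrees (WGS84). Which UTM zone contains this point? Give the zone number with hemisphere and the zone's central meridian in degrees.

Zone 31N, central meridian 3°

UTM zone = ⌊(λ + 180)/6⌋ + 1; 2.0227° ∈ [0°, 6°) → zone 31.
Hemisphere: N (φ ≥ 0).
Central meridian λ₀ = 6×31 − 183 = 3°.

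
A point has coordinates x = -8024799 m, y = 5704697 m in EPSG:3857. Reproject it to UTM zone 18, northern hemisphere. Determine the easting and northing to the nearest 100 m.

Web Mercator inverse (R = 6378137 m) → φ = 45.52589901°, λ = -72.08799594°.
UTM 18N forward: E = 727399.557 m, N = 5045499.065 m.

E 727400 m, N 5045500 m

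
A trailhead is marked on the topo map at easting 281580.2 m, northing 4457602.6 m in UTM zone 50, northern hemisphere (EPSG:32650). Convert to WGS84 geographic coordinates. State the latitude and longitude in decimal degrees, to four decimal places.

lat 40.2404°, lon 114.4323°

Zone 50N: λ₀ = 117°, k₀ = 0.9996, false easting 500000 m.
Meridian distance M = (N − FN)/k₀ = 4459386.4 m.
Inverse transverse Mercator on WGS84 gives φ = 40.24039977°, λ = 114.43229989°.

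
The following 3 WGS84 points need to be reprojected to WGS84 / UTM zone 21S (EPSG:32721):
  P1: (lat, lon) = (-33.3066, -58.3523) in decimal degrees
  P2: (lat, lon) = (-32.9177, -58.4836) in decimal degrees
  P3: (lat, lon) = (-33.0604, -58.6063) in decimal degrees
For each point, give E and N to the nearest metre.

UTM zone 21S: λ₀ = -57°, k₀ = 0.9996.
P1 (-33.3066°, -58.3523°) → (374107.825, 6313906.618) m.
P2 (-32.9177°, -58.4836°) → (361273.345, 6356860.602) m.
P3 (-33.0604°, -58.6063°) → (350040.455, 6340870.162) m.

P1: E 374108 m, N 6313907 m; P2: E 361273 m, N 6356861 m; P3: E 350040 m, N 6340870 m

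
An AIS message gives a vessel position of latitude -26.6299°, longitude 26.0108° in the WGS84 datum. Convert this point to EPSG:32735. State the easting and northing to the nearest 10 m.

E 401530 m, N 7054170 m

Zone 35 central meridian λ₀ = 6×35 − 183 = 27°; Δλ = -0.9892°.
Transverse Mercator on WGS84 with k₀ = 0.9996 gives E = 401534.138 m, N = 7054174.648 m.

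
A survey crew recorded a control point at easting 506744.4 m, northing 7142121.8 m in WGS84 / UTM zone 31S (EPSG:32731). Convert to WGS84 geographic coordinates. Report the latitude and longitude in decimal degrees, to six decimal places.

Zone 31S: λ₀ = 3°, k₀ = 0.9996, false easting 500000 m, false northing 10000000 m.
Meridian distance M = (N − FN)/k₀ = -2859021.8 m.
Inverse transverse Mercator on WGS84 gives φ = -25.83920018°, λ = 3.06730029°.

lat -25.839200°, lon 3.067300°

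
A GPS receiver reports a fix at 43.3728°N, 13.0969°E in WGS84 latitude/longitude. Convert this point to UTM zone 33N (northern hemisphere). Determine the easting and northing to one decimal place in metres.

E 345820.9 m, N 4803973.7 m

Zone 33 central meridian λ₀ = 6×33 − 183 = 15°; Δλ = -1.9031°.
Transverse Mercator on WGS84 with k₀ = 0.9996 gives E = 345820.894 m, N = 4803973.734 m.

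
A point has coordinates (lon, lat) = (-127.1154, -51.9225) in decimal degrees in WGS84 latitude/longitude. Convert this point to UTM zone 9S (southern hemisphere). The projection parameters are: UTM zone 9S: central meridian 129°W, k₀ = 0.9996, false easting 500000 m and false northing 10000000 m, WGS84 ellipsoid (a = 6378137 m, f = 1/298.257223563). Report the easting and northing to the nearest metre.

E 629597 m, N 4245903 m

Zone 9 central meridian λ₀ = 6×9 − 183 = -129°; Δλ = +1.8846°.
Transverse Mercator on WGS84 with k₀ = 0.9996 gives E = 629596.545 m, N = 4245903.463 m.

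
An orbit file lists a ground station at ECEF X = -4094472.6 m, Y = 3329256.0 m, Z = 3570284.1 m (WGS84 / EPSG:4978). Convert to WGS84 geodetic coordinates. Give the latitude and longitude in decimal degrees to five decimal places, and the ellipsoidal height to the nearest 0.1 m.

lat 34.25920°, lon 140.88510°, h 67.1 m

λ = atan2(Y, X) = 140.88510009°; p = √(X²+Y²) = 5277182.1 m.
Bowring's method on WGS84 (a = 6378137 m, b = 6356752.314 m) gives φ = 34.25920009°, h = 67.051 m.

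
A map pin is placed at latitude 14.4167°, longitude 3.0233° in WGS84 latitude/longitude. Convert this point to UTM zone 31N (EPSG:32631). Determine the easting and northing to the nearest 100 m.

Zone 31 central meridian λ₀ = 6×31 − 183 = 3°; Δλ = +0.0233°.
Transverse Mercator on WGS84 with k₀ = 0.9996 gives E = 502511.585 m, N = 1593812.183 m.

E 502500 m, N 1593800 m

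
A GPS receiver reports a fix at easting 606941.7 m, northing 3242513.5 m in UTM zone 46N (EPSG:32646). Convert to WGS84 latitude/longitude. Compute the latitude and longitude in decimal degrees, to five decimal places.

Zone 46N: λ₀ = 93°, k₀ = 0.9996, false easting 500000 m.
Meridian distance M = (N − FN)/k₀ = 3243811.0 m.
Inverse transverse Mercator on WGS84 gives φ = 29.30709976°, λ = 94.10120009°.

lat 29.30710°, lon 94.10120°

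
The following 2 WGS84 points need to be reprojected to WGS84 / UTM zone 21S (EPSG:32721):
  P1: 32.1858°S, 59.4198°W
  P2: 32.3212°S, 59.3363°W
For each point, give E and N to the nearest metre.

UTM zone 21S: λ₀ = -57°, k₀ = 0.9996.
P1 (-32.1858°, -59.4198°) → (271869.514, 6436402.486) m.
P2 (-32.3212°, -59.3363°) → (280070.446, 6421562.586) m.

P1: E 271870 m, N 6436402 m; P2: E 280070 m, N 6421563 m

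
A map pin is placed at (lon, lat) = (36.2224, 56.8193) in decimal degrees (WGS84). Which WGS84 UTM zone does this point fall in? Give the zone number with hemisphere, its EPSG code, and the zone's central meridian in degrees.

Zone 37N (EPSG:32637), central meridian 39°

UTM zone = ⌊(λ + 180)/6⌋ + 1; 36.2224° ∈ [36°, 42°) → zone 37.
Hemisphere: N (φ ≥ 0).
Central meridian λ₀ = 6×37 − 183 = 39°.
EPSG code: 32637.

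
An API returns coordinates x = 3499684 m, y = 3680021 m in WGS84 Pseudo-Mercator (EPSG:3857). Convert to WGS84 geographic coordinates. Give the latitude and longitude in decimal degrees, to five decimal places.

lat 31.36330°, lon 31.43820°

R = 6378137 m. λ = x/R = 31.43819627°.
φ = 2·arctan(exp(y/R)) − 90° = 2·arctan(1.78064) − 90° = 31.36330008°.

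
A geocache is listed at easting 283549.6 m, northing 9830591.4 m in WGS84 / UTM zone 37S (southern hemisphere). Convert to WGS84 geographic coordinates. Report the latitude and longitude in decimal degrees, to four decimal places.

Zone 37S: λ₀ = 39°, k₀ = 0.9996, false easting 500000 m, false northing 10000000 m.
Meridian distance M = (N − FN)/k₀ = -169476.4 m.
Inverse transverse Mercator on WGS84 gives φ = -1.53180006°, λ = 37.05450012°.

lat -1.5318°, lon 37.0545°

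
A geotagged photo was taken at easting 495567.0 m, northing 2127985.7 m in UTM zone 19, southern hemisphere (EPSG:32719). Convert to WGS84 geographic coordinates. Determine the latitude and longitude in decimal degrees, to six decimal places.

Zone 19S: λ₀ = -69°, k₀ = 0.9996, false easting 500000 m, false northing 10000000 m.
Meridian distance M = (N − FN)/k₀ = -7875164.4 m.
Inverse transverse Mercator on WGS84 gives φ = -70.95169961°, λ = -69.12170098°.

lat -70.951700°, lon -69.121701°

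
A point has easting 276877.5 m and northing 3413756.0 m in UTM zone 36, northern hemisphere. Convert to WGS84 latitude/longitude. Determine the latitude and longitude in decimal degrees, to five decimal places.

lat 30.83600°, lon 30.66710°

Zone 36N: λ₀ = 33°, k₀ = 0.9996, false easting 500000 m.
Meridian distance M = (N − FN)/k₀ = 3415122.0 m.
Inverse transverse Mercator on WGS84 gives φ = 30.83599988°, λ = 30.66709981°.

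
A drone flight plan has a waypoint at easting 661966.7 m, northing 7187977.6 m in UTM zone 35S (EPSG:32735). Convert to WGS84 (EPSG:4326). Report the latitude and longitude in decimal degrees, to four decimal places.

Zone 35S: λ₀ = 27°, k₀ = 0.9996, false easting 500000 m, false northing 10000000 m.
Meridian distance M = (N − FN)/k₀ = -2813147.7 m.
Inverse transverse Mercator on WGS84 gives φ = -25.41629965°, λ = 28.61039967°.

lat -25.4163°, lon 28.6104°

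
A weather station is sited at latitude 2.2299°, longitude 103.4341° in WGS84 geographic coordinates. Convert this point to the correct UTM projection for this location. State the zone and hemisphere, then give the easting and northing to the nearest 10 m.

Longitude 103.4341° lies in the 6° band [102°, 108°), giving zone 48; latitude is north of the equator, so 48N.
Zone 48 central meridian λ₀ = 6×48 − 183 = 105°; Δλ = -1.5659°.
Transverse Mercator on WGS84 with k₀ = 0.9996 gives E = 325863.841 m, N = 246564.804 m.

Zone 48N: E 325860 m, N 246560 m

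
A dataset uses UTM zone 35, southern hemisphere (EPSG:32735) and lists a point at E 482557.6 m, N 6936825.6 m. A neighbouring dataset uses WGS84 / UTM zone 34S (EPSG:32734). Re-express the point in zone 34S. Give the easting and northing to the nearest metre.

E 1074723 m, N 6923235 m

UTM 35S → geographic: φ = -27.69269956°, λ = 26.82309962°.
UTM 34S (λ₀ = 21°) forward: E = 1074723.440 m, N = 6923235.169 m.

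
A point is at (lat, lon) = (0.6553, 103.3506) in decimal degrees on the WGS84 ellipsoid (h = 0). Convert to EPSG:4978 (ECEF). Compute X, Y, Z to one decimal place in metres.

X -1472674.2 m, Y 6205366.8 m, Z 72457.8 m

WGS84: a = 6378137 m, e² = 0.006694380; N(φ) = a/√(1−e²sin²φ) = 6378139.792 m.
X = (N+h)·cosφ·cosλ = -1472674.177 m; Y = (N+h)·cosφ·sinλ = 6205366.778 m; Z = (N(1−e²)+h)·sinφ = 72457.775 m.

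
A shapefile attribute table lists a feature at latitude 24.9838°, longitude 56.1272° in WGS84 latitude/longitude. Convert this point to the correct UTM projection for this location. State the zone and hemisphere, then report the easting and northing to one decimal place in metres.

Zone 40N: E 411912.3 m, N 2763437.3 m

Longitude 56.1272° lies in the 6° band [54°, 60°), giving zone 40; latitude is north of the equator, so 40N.
Zone 40 central meridian λ₀ = 6×40 − 183 = 57°; Δλ = -0.8728°.
Transverse Mercator on WGS84 with k₀ = 0.9996 gives E = 411912.253 m, N = 2763437.337 m.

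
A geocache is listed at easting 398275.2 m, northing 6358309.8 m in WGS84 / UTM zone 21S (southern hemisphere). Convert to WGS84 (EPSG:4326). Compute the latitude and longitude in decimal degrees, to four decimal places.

lat -32.9087°, lon -58.0878°

Zone 21S: λ₀ = -57°, k₀ = 0.9996, false easting 500000 m, false northing 10000000 m.
Meridian distance M = (N − FN)/k₀ = -3643147.5 m.
Inverse transverse Mercator on WGS84 gives φ = -32.90870024°, λ = -58.08780002°.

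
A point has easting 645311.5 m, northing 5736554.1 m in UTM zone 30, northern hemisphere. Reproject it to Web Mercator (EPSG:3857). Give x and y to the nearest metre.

Unproject from UTM 30N (λ₀ = -3°) → φ = 51.76100013°, λ = -0.89439986°.
Web Mercator (R = 6378137 m): x = -99564.137 m, y = 6757026.042 m.

x -99564 m, y 6757026 m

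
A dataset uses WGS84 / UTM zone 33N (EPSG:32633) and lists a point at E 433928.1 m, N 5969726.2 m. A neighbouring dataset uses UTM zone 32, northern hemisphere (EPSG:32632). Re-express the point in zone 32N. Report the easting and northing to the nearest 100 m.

UTM 33N → geographic: φ = 53.87179971°, λ = 13.99510044°.
UTM 32N (λ₀ = 9°) forward: E = 828304.810 m, N = 5980829.616 m.

E 828300 m, N 5980800 m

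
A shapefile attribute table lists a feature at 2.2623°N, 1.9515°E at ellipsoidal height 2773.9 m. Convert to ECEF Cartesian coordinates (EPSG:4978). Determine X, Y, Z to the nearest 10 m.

X 6372270 m, Y 217120 m, Z 250200 m

WGS84: a = 6378137 m, e² = 0.006694380; N(φ) = a/√(1−e²sin²φ) = 6378170.266 m.
X = (N+h)·cosφ·cosλ = 6372272.770 m; Y = (N+h)·cosφ·sinλ = 217124.218 m; Z = (N(1−e²)+h)·sinφ = 250197.992 m.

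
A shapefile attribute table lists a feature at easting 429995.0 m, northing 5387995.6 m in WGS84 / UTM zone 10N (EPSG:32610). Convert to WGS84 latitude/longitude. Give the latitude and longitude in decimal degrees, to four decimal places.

Zone 10N: λ₀ = -123°, k₀ = 0.9996, false easting 500000 m.
Meridian distance M = (N − FN)/k₀ = 5390151.7 m.
Inverse transverse Mercator on WGS84 gives φ = 48.64110011°, λ = -123.95030036°.

lat 48.6411°, lon -123.9503°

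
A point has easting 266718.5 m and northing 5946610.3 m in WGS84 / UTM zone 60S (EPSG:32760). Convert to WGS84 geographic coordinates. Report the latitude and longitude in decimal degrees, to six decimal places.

Zone 60S: λ₀ = 177°, k₀ = 0.9996, false easting 500000 m, false northing 10000000 m.
Meridian distance M = (N − FN)/k₀ = -4055011.7 m.
Inverse transverse Mercator on WGS84 gives φ = -36.59749974°, λ = 174.39210023°.

lat -36.597500°, lon 174.392100°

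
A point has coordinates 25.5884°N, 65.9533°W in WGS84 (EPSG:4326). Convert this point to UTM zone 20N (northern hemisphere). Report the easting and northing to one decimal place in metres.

E 203335.4 m, N 2833407.2 m

Zone 20 central meridian λ₀ = 6×20 − 183 = -63°; Δλ = -2.9533°.
Transverse Mercator on WGS84 with k₀ = 0.9996 gives E = 203335.356 m, N = 2833407.207 m.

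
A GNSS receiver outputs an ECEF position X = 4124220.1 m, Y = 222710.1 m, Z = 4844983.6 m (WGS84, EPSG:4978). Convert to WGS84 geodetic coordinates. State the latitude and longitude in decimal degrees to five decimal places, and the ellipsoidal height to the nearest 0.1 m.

lat 49.74310°, lon 3.09100°, h 800.2 m

λ = atan2(Y, X) = 3.09100068°; p = √(X²+Y²) = 4130229.0 m.
Bowring's method on WGS84 (a = 6378137 m, b = 6356752.314 m) gives φ = 49.74310007°, h = 800.168 m.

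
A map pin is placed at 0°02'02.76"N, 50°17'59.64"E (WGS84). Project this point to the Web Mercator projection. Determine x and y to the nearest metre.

Web Mercator is spherical with R = a = 6378137 m.
x = R·λ = 6378137 × 0.877898868 = 5599359.255 m.
y = R·ln tan(π/4 + φ/2) = 6378137 × 0.000595157 = 3795.995 m.

x 5599359 m, y 3796 m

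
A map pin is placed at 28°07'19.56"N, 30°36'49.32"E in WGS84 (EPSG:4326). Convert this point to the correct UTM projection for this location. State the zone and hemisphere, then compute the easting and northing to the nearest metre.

Longitude 30.6137° lies in the 6° band [30°, 36°), giving zone 36; latitude is north of the equator, so 36N.
Zone 36 central meridian λ₀ = 6×36 − 183 = 33°; Δλ = -2.3863°.
Transverse Mercator on WGS84 with k₀ = 0.9996 gives E = 265600.036 m, N = 3113029.775 m.

Zone 36N: E 265600 m, N 3113030 m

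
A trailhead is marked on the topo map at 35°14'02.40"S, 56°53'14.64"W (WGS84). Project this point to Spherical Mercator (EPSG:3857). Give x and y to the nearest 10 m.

Web Mercator is spherical with R = a = 6378137 m.
x = R·λ = 6378137 × -0.992872433 = -6332676.401 m.
y = R·ln tan(π/4 + φ/2) = 6378137 × -0.657829466 = -4195726.454 m.

x -6332680 m, y -4195730 m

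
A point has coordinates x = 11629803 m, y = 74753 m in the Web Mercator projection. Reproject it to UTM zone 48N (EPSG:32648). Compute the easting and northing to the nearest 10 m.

E 441280 m, N 74220 m

Web Mercator inverse (R = 6378137 m) → φ = 0.67150225°, λ = 104.47229786°.
UTM 48N forward: E = 441283.134 m, N = 74224.378 m.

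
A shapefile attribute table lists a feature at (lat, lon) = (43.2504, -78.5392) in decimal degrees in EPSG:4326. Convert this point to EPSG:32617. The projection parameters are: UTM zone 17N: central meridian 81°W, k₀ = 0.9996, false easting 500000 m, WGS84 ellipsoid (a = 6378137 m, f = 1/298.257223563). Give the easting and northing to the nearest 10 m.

Zone 17 central meridian λ₀ = 6×17 − 183 = -81°; Δλ = +2.4608°.
Transverse Mercator on WGS84 with k₀ = 0.9996 gives E = 699763.190 m, N = 4791562.173 m.

E 699760 m, N 4791560 m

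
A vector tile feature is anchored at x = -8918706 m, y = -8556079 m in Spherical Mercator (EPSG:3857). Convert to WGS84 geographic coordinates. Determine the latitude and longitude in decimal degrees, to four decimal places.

lat -60.6948°, lon -80.1181°

R = 6378137 m. λ = x/R = -80.11809914°.
φ = 2·arctan(exp(y/R)) − 90° = 2·arctan(0.26146) − 90° = -60.69480003°.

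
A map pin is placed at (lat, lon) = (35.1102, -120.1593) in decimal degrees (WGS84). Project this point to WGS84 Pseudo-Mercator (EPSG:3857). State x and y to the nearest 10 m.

x -13376070 m, y 4178870 m

Web Mercator is spherical with R = a = 6378137 m.
x = R·λ = 6378137 × -2.097175412 = -13376072.090 m.
y = R·ln tan(π/4 + φ/2) = 6378137 × 0.655186144 = 4178866.986 m.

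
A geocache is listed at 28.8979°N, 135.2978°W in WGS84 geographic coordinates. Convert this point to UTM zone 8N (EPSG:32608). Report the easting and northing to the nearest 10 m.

E 470970 m, N 3196710 m

Zone 8 central meridian λ₀ = 6×8 − 183 = -135°; Δλ = -0.2978°.
Transverse Mercator on WGS84 with k₀ = 0.9996 gives E = 470965.772 m, N = 3196710.360 m.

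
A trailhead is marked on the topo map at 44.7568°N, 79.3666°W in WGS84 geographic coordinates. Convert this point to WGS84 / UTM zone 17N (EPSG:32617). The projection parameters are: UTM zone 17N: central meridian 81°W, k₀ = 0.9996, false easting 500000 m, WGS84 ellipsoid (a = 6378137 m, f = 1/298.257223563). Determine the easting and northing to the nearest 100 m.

E 629300 m, N 4957200 m

Zone 17 central meridian λ₀ = 6×17 − 183 = -81°; Δλ = +1.6334°.
Transverse Mercator on WGS84 with k₀ = 0.9996 gives E = 629280.519 m, N = 4957232.216 m.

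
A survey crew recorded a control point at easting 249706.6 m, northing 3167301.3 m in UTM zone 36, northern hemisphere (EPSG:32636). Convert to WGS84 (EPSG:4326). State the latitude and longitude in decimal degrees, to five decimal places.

lat 28.60860°, lon 30.44030°

Zone 36N: λ₀ = 33°, k₀ = 0.9996, false easting 500000 m.
Meridian distance M = (N − FN)/k₀ = 3168568.7 m.
Inverse transverse Mercator on WGS84 gives φ = 28.60859968°, λ = 30.44030006°.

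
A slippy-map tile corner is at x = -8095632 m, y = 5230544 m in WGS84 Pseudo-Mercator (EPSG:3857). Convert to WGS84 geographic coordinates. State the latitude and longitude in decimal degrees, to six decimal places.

R = 6378137 m. λ = x/R = -72.72429960°.
φ = 2·arctan(exp(y/R)) − 90° = 2·arctan(2.27067) − 90° = 42.46270240°.

lat 42.462702°, lon -72.724300°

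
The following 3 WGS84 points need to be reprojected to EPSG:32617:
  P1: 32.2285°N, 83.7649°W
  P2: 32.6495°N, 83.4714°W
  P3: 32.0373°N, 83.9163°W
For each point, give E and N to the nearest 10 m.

UTM zone 17N: λ₀ = -81°, k₀ = 0.9996.
P1 (32.2285°, -83.7649°) → (239446.239, 3569117.940) m.
P2 (32.6495°, -83.4714°) → (268193.335, 3615129.751) m.
P3 (32.0373°, -83.9163°) → (224599.075, 3548290.084) m.

P1: E 239450 m, N 3569120 m; P2: E 268190 m, N 3615130 m; P3: E 224600 m, N 3548290 m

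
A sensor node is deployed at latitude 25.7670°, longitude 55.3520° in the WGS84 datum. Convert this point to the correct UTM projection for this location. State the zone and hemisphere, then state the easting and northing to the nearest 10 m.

Zone 40N: E 334730 m, N 2850910 m

Longitude 55.3520° lies in the 6° band [54°, 60°), giving zone 40; latitude is north of the equator, so 40N.
Zone 40 central meridian λ₀ = 6×40 − 183 = 57°; Δλ = -1.6480°.
Transverse Mercator on WGS84 with k₀ = 0.9996 gives E = 334733.740 m, N = 2850914.381 m.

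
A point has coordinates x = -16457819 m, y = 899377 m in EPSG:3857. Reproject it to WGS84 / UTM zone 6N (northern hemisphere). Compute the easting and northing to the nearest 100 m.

E 407100 m, N 890200 m

Web Mercator inverse (R = 6378137 m) → φ = 8.05259926°, λ = -147.84310351°.
UTM 6N forward: E = 407099.383 m, N = 890208.542 m.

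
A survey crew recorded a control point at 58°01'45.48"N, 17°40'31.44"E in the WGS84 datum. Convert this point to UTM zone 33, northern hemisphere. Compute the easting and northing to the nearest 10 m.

E 657990 m, N 6435100 m

Zone 33 central meridian λ₀ = 6×33 − 183 = 15°; Δλ = +2.6754°.
Transverse Mercator on WGS84 with k₀ = 0.9996 gives E = 657986.370 m, N = 6435102.183 m.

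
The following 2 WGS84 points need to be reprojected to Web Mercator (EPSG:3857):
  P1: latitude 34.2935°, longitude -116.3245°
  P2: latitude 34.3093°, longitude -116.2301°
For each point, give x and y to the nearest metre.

Web Mercator: x = R·λ, y = R·ln tan(π/4+φ/2), R = 6378137 m.
P1 (34.2935°, -116.3245°) → (-12949184.107, 4068280.320) m.
P2 (34.3093°, -116.2301°) → (-12938675.547, 4070409.458) m.

P1: x -12949184 m, y 4068280 m; P2: x -12938676 m, y 4070409 m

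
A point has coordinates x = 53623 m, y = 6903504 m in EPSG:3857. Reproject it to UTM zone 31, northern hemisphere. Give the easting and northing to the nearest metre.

Web Mercator inverse (R = 6378137 m) → φ = 52.56809835°, λ = 0.48170360°.
UTM 31N forward: E = 329328.879 m, N = 5827205.981 m.

E 329329 m, N 5827206 m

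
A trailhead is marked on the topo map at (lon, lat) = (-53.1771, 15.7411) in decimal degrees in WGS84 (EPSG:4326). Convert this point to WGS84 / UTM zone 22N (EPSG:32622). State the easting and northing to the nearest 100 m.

E 266700 m, N 1741500 m

Zone 22 central meridian λ₀ = 6×22 − 183 = -51°; Δλ = -2.1771°.
Transverse Mercator on WGS84 with k₀ = 0.9996 gives E = 266722.876 m, N = 1741500.419 m.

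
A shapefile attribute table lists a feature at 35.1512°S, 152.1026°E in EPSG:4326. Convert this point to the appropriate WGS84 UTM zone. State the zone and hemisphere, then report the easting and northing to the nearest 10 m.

Zone 56S: E 418260 m, N 6109820 m

Longitude 152.1026° lies in the 6° band [150°, 156°), giving zone 56; latitude is south of the equator, so 56S.
Zone 56 central meridian λ₀ = 6×56 − 183 = 153°; Δλ = -0.8974°.
Transverse Mercator on WGS84 with k₀ = 0.9996 gives E = 418260.549 m, N = 6109820.660 m.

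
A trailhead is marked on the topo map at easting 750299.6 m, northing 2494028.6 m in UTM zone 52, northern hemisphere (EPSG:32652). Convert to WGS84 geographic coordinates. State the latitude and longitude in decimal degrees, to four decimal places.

Zone 52N: λ₀ = 129°, k₀ = 0.9996, false easting 500000 m.
Meridian distance M = (N − FN)/k₀ = 2495026.6 m.
Inverse transverse Mercator on WGS84 gives φ = 22.53450033°, λ = 131.43360048°.

lat 22.5345°, lon 131.4336°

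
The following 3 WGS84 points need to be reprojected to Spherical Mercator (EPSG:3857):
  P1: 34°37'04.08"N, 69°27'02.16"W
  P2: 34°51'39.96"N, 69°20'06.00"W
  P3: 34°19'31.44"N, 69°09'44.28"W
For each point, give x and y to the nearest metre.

Web Mercator: x = R·λ, y = R·ln tan(π/4+φ/2), R = 6378137 m.
P1 (34.6178°, -69.4506°) → (-7731205.427, 4112062.232) m.
P2 (34.8611°, -69.3350°) → (-7718336.894, 4145021.173) m.
P3 (34.3254°, -69.1623°) → (-7699112.018, 4072579.435) m.

P1: x -7731205 m, y 4112062 m; P2: x -7718337 m, y 4145021 m; P3: x -7699112 m, y 4072579 m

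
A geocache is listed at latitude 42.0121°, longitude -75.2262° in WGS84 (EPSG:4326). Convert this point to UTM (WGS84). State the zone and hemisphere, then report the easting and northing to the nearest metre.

Zone 18N: E 481270 m, N 4651144 m

Longitude -75.2262° lies in the 6° band [-78°, -72°), giving zone 18; latitude is north of the equator, so 18N.
Zone 18 central meridian λ₀ = 6×18 − 183 = -75°; Δλ = -0.2262°.
Transverse Mercator on WGS84 with k₀ = 0.9996 gives E = 481270.198 m, N = 4651144.420 m.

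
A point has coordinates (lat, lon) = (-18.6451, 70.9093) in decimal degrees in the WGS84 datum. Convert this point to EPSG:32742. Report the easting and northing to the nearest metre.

E 701406 m, N 7937368 m

Zone 42 central meridian λ₀ = 6×42 − 183 = 69°; Δλ = +1.9093°.
Transverse Mercator on WGS84 with k₀ = 0.9996 gives E = 701405.667 m, N = 7937367.560 m.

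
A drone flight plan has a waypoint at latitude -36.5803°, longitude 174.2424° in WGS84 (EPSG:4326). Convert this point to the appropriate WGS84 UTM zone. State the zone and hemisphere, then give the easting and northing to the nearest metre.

Longitude 174.2424° lies in the 6° band [174°, 180°), giving zone 60; latitude is south of the equator, so 60S.
Zone 60 central meridian λ₀ = 6×60 − 183 = 177°; Δλ = -2.7576°.
Transverse Mercator on WGS84 with k₀ = 0.9996 gives E = 253269.808 m, N = 5948144.665 m.

Zone 60S: E 253270 m, N 5948145 m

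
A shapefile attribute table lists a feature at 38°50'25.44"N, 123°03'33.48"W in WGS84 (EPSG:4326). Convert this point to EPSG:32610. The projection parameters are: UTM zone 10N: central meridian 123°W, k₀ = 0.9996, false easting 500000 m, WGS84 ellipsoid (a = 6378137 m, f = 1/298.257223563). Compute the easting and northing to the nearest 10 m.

Zone 10 central meridian λ₀ = 6×10 − 183 = -123°; Δλ = -0.0593°.
Transverse Mercator on WGS84 with k₀ = 0.9996 gives E = 494853.593 m, N = 4299067.513 m.

E 494850 m, N 4299070 m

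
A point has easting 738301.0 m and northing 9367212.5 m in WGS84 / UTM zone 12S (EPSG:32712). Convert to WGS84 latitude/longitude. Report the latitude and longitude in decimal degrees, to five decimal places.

lat -5.72080°, lon -108.84830°

Zone 12S: λ₀ = -111°, k₀ = 0.9996, false easting 500000 m, false northing 10000000 m.
Meridian distance M = (N − FN)/k₀ = -633040.7 m.
Inverse transverse Mercator on WGS84 gives φ = -5.72079965°, λ = -108.84830039°.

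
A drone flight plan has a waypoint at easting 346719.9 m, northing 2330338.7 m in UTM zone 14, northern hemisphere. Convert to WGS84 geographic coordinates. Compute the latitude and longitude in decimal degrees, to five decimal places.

lat 21.06760°, lon -100.47540°

Zone 14N: λ₀ = -99°, k₀ = 0.9996, false easting 500000 m.
Meridian distance M = (N − FN)/k₀ = 2331271.2 m.
Inverse transverse Mercator on WGS84 gives φ = 21.06760021°, λ = -100.47540027°.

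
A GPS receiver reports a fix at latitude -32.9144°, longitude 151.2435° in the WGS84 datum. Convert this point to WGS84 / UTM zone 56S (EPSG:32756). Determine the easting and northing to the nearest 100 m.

E 335700 m, N 6356800 m

Zone 56 central meridian λ₀ = 6×56 − 183 = 153°; Δλ = -1.7565°.
Transverse Mercator on WGS84 with k₀ = 0.9996 gives E = 335746.206 m, N = 6356834.251 m.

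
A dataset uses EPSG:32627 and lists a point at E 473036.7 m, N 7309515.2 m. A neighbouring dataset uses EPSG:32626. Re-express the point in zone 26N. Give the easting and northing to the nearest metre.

UTM 27N → geographic: φ = 65.90560037°, λ = -21.59190101°.
UTM 26N (λ₀ = -27°) forward: E = 746117.927 m, N = 7320001.999 m.

E 746118 m, N 7320002 m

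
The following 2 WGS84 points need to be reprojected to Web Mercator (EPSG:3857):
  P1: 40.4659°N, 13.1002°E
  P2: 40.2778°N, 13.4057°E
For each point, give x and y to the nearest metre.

P1: x 1458308 m, y 4933878 m; P2: x 1492316 m, y 4906394 m

Web Mercator: x = R·λ, y = R·ln tan(π/4+φ/2), R = 6378137 m.
P1 (40.4659°, 13.1002°) → (1458307.593, 4933878.381) m.
P2 (40.2778°, 13.4057°) → (1492315.698, 4906393.920) m.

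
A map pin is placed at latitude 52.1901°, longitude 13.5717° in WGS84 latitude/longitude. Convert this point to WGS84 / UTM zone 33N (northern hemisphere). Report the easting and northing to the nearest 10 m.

E 402360 m, N 5783140 m

Zone 33 central meridian λ₀ = 6×33 − 183 = 15°; Δλ = -1.4283°.
Transverse Mercator on WGS84 with k₀ = 0.9996 gives E = 402364.815 m, N = 5783143.557 m.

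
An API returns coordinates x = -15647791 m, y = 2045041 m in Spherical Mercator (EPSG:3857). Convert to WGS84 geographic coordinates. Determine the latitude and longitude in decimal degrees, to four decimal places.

lat 18.0640°, lon -140.5665°

R = 6378137 m. λ = x/R = -140.56649818°.
φ = 2·arctan(exp(y/R)) − 90° = 2·arctan(1.37800) − 90° = 18.06400006°.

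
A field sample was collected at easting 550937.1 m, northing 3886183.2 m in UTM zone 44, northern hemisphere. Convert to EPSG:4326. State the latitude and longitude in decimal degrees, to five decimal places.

lat 35.11720°, lon 81.55900°

Zone 44N: λ₀ = 81°, k₀ = 0.9996, false easting 500000 m.
Meridian distance M = (N − FN)/k₀ = 3887738.3 m.
Inverse transverse Mercator on WGS84 gives φ = 35.11720030°, λ = 81.55899987°.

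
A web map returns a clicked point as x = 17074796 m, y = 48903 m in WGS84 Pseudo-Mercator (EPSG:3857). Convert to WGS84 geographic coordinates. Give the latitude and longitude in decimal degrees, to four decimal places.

lat 0.4393°, lon 153.3855°

R = 6378137 m. λ = x/R = 153.38550220°.
φ = 2·arctan(exp(y/R)) − 90° = 2·arctan(1.00770) − 90° = 0.43929882°.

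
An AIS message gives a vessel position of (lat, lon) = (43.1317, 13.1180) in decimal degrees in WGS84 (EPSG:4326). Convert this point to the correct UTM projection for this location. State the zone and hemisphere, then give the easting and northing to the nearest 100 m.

Longitude 13.1180° lies in the 6° band [12°, 18°), giving zone 33; latitude is north of the equator, so 33N.
Zone 33 central meridian λ₀ = 6×33 − 183 = 15°; Δλ = -1.8820°.
Transverse Mercator on WGS84 with k₀ = 0.9996 gives E = 346927.474 m, N = 4777159.109 m.

Zone 33N: E 346900 m, N 4777200 m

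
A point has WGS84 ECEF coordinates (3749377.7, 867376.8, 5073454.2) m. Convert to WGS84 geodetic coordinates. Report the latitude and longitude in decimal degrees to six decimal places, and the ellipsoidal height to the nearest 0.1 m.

λ = atan2(Y, X) = 13.02560061°; p = √(X²+Y²) = 3848399.1 m.
Bowring's method on WGS84 (a = 6378137 m, b = 6356752.314 m) gives φ = 53.00339978°, h = 3359.342 m.

lat 53.003400°, lon 13.025601°, h 3359.3 m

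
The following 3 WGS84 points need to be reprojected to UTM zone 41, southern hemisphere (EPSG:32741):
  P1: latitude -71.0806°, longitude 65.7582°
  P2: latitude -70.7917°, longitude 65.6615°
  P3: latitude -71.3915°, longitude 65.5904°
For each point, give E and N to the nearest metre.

UTM zone 41S: λ₀ = 63°, k₀ = 0.9996.
P1 (-71.0806°, 65.7582°) → (599783.569, 2111341.343) m.
P2 (-70.7917°, 65.6615°) → (597701.715, 2143691.266) m.
P3 (-71.3915°, 65.5904°) → (592232.232, 2076962.042) m.

P1: E 599784 m, N 2111341 m; P2: E 597702 m, N 2143691 m; P3: E 592232 m, N 2076962 m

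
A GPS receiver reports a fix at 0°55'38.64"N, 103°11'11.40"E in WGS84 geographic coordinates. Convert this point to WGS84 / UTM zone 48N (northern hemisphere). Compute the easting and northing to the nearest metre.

E 298195 m, N 102557 m

Zone 48 central meridian λ₀ = 6×48 − 183 = 105°; Δλ = -1.8135°.
Transverse Mercator on WGS84 with k₀ = 0.9996 gives E = 298195.204 m, N = 102557.360 m.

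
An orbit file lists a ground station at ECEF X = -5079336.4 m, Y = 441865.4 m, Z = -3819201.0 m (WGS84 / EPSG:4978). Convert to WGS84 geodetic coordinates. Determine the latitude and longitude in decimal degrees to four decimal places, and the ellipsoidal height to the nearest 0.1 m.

lat -37.0210°, lon 175.0282°, h -88.3 m

λ = atan2(Y, X) = 175.02819960°; p = √(X²+Y²) = 5098519.7 m.
Bowring's method on WGS84 (a = 6378137 m, b = 6356752.314 m) gives φ = -37.02100016°, h = -88.298 m.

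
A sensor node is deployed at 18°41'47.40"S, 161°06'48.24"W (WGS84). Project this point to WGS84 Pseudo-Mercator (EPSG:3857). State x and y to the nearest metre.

x -17935062 m, y -2119236 m

Web Mercator is spherical with R = a = 6378137 m.
x = R·λ = 6378137 × -2.811959299 = -17935061.648 m.
y = R·ln tan(π/4 + φ/2) = 6378137 × -0.332265690 = -2119236.088 m.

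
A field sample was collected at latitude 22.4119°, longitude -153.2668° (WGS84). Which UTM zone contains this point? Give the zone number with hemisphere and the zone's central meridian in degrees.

Zone 5N, central meridian -153°

UTM zone = ⌊(λ + 180)/6⌋ + 1; -153.2668° ∈ [-156°, -150°) → zone 5.
Hemisphere: N (φ ≥ 0).
Central meridian λ₀ = 6×5 − 183 = -153°.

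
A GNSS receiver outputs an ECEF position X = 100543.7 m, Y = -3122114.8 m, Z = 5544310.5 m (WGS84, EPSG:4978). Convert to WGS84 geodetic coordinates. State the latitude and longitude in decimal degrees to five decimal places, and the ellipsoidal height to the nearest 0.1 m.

lat 60.76680°, lon -88.15550°, h 1847.0 m

λ = atan2(Y, X) = -88.15550041°; p = √(X²+Y²) = 3123733.3 m.
Bowring's method on WGS84 (a = 6378137 m, b = 6356752.314 m) gives φ = 60.76679984°, h = 1847.046 m.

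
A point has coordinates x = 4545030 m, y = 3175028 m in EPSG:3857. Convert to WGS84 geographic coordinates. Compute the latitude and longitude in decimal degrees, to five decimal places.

lat 27.41190°, lon 40.82870°

R = 6378137 m. λ = x/R = 40.82869916°.
φ = 2·arctan(exp(y/R)) − 90° = 2·arctan(1.64510) − 90° = 27.41189890°.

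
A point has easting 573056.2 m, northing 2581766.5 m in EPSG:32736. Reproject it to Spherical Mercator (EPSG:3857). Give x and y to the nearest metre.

Unproject from UTM 36S (λ₀ = 33°) → φ = -66.87329989°, λ = 34.66699963°.
Web Mercator (R = 6378137 m): x = 3859112.746 m, y = -10120055.469 m.

x 3859113 m, y -10120055 m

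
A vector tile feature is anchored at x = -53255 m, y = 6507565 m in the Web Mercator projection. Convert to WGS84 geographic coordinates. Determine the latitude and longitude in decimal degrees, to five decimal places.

R = 6378137 m. λ = x/R = -0.47839780°.
φ = 2·arctan(exp(y/R)) − 90° = 2·arctan(2.77401) − 90° = 50.35259791°.

lat 50.35260°, lon -0.47840°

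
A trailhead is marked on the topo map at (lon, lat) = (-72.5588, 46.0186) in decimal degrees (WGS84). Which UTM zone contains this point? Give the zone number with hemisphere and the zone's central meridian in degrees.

UTM zone = ⌊(λ + 180)/6⌋ + 1; -72.5588° ∈ [-78°, -72°) → zone 18.
Hemisphere: N (φ ≥ 0).
Central meridian λ₀ = 6×18 − 183 = -75°.

Zone 18N, central meridian -75°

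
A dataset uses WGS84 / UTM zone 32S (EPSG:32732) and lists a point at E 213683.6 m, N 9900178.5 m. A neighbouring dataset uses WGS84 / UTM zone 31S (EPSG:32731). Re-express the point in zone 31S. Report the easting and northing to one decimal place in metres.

E 881577.0 m, N 9900099.9 m

UTM 32S → geographic: φ = -0.90219955°, λ = 6.42750006°.
UTM 31S (λ₀ = 3°) forward: E = 881577.0497 m, N = 9900099.887 m.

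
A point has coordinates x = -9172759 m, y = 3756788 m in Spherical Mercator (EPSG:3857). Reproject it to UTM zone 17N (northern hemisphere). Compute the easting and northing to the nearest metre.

Web Mercator inverse (R = 6378137 m) → φ = 31.95029622°, λ = -82.40029607°.
UTM 17N forward: E = 367657.409 m, N = 3535782.332 m.

E 367657 m, N 3535782 m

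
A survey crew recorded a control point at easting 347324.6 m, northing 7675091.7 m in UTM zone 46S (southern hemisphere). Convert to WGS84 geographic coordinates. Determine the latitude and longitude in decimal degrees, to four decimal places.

lat -21.0186°, lon 91.5309°

Zone 46S: λ₀ = 93°, k₀ = 0.9996, false easting 500000 m, false northing 10000000 m.
Meridian distance M = (N − FN)/k₀ = -2325838.6 m.
Inverse transverse Mercator on WGS84 gives φ = -21.01859996°, λ = 91.53090006°.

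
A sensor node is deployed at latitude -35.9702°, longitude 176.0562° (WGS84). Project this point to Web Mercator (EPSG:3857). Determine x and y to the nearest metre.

Web Mercator is spherical with R = a = 6378137 m.
x = R·λ = 6378137 × 3.072760359 = 19598486.535 m.
y = R·ln tan(π/4 + φ/2) = 6378137 × -0.673632710 = -4296521.712 m.

x 19598487 m, y -4296522 m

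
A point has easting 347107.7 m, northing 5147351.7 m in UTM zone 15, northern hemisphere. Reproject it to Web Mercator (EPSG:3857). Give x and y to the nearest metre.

Unproject from UTM 15N (λ₀ = -93°) → φ = 46.46240004°, λ = -94.99120006°.
Web Mercator (R = 6378137 m): x = -10574372.020 m, y = 5854761.331 m.

x -10574372 m, y 5854761 m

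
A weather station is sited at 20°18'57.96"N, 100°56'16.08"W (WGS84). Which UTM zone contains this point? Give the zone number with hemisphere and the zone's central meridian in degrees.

UTM zone = ⌊(λ + 180)/6⌋ + 1; -100.9378° ∈ [-102°, -96°) → zone 14.
Hemisphere: N (φ ≥ 0).
Central meridian λ₀ = 6×14 − 183 = -99°.

Zone 14N, central meridian -99°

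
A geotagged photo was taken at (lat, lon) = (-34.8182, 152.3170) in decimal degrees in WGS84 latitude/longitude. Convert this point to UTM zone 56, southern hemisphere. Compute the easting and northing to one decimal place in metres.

Zone 56 central meridian λ₀ = 6×56 − 183 = 153°; Δλ = -0.6830°.
Transverse Mercator on WGS84 with k₀ = 0.9996 gives E = 437537.068 m, N = 6146904.984 m.

E 437537.1 m, N 6146905.0 m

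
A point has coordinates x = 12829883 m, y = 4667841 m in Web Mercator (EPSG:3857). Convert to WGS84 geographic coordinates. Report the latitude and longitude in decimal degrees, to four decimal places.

R = 6378137 m. λ = x/R = 115.25279992°.
φ = 2·arctan(exp(y/R)) − 90° = 2·arctan(2.07892) − 90° = 38.62319981°.

lat 38.6232°, lon 115.2528°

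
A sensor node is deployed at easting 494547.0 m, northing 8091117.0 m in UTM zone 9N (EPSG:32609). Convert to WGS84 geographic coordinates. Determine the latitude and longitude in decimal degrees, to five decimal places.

Zone 9N: λ₀ = -129°, k₀ = 0.9996, false easting 500000 m.
Meridian distance M = (N − FN)/k₀ = 8094354.7 m.
Inverse transverse Mercator on WGS84 gives φ = 72.91600036°, λ = -129.16630059°.

lat 72.91600°, lon -129.16630°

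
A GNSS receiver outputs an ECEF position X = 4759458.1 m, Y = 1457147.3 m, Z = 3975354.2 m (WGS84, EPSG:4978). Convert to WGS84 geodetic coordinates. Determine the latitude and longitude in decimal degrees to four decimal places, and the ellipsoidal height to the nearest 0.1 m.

lat 38.8008°, lon 17.0224°, h 394.3 m

λ = atan2(Y, X) = 17.02240039°; p = √(X²+Y²) = 4977521.4 m.
Bowring's method on WGS84 (a = 6378137 m, b = 6356752.314 m) gives φ = 38.80080006°, h = 394.280 m.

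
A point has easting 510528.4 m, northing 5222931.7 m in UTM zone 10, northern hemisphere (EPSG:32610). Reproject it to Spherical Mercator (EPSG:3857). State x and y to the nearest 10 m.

Unproject from UTM 10N (λ₀ = -123°) → φ = 47.15979990°, λ = -122.86110034°.
Web Mercator (R = 6378137 m): x = -13676835.128 m, y = 5968196.601 m.

x -13676840 m, y 5968200 m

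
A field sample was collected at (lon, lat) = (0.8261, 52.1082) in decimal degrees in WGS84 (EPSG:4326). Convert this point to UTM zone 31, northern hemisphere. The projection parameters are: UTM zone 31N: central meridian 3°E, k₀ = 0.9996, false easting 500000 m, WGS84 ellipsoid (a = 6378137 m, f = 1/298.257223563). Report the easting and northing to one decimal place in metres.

Zone 31 central meridian λ₀ = 6×31 − 183 = 3°; Δλ = -2.1739°.
Transverse Mercator on WGS84 with k₀ = 0.9996 gives E = 351129.403 m, N = 5775301.888 m.

E 351129.4 m, N 5775301.9 m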